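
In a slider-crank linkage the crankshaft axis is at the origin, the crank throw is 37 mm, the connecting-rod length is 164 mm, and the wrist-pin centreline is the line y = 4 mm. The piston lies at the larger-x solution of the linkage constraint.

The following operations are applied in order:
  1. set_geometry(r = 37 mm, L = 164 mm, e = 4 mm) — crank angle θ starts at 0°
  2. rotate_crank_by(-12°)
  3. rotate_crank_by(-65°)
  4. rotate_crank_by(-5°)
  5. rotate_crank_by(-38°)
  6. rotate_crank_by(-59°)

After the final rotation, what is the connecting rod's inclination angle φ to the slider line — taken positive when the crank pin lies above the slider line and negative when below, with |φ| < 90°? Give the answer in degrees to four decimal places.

-1.6233

set_geometry: r = 37 mm, L = 164 mm, e = 4 mm; θ ← 0°
rotate_crank_by(-12°): θ ← 0° -12° = -12°
rotate_crank_by(-65°): θ ← -12° -65° = -77°
rotate_crank_by(-5°): θ ← -77° -5° = -82°
rotate_crank_by(-38°): θ ← -82° -38° = -120°
rotate_crank_by(-59°): θ ← -120° -59° = -179°
crank pin P = (r cos θ, r sin θ) = (-36.994365, -0.645739)
h = r sin θ − e = -0.645739 − 4 = -4.645739
sin φ = h / L = -4.645739 / 164 = -0.02832768
φ = arcsin(-0.02832768) = -1.623273°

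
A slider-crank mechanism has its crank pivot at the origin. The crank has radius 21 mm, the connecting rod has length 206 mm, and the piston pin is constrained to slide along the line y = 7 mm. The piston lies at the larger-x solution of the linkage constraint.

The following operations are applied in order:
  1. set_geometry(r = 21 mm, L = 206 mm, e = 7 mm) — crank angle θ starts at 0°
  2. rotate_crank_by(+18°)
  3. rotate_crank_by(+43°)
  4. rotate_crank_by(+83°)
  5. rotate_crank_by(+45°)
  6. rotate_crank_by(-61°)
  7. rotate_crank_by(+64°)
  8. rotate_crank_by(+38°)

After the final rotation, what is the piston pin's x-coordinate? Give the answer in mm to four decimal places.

set_geometry: r = 21 mm, L = 206 mm, e = 7 mm; θ ← 0°
rotate_crank_by(+18°): θ ← 0° +18° = 18°
rotate_crank_by(+43°): θ ← 18° +43° = 61°
rotate_crank_by(+83°): θ ← 61° +83° = 144°
rotate_crank_by(+45°): θ ← 144° +45° = 189°
rotate_crank_by(-61°): θ ← 189° -61° = 128°
rotate_crank_by(+64°): θ ← 128° +64° = 192°
rotate_crank_by(+38°): θ ← 192° +38° = 230°
crank pin P = (r cos θ, r sin θ) = (-13.498540, -16.086933)
h = r sin θ − e = -16.086933 − 7 = -23.086933
x = r cos θ + √(L² − h²) = -13.498540 + √(42436.0 − 533.0065) = -13.498540 + 204.702207 = 191.203667

191.2037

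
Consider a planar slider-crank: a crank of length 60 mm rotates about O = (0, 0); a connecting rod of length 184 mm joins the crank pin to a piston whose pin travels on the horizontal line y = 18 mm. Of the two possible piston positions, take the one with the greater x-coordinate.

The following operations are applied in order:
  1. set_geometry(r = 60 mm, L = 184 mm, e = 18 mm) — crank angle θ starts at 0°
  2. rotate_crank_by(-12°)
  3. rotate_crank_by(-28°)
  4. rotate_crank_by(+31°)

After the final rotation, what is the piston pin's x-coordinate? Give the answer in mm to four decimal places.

set_geometry: r = 60 mm, L = 184 mm, e = 18 mm; θ ← 0°
rotate_crank_by(-12°): θ ← 0° -12° = -12°
rotate_crank_by(-28°): θ ← -12° -28° = -40°
rotate_crank_by(+31°): θ ← -40° +31° = -9°
crank pin P = (r cos θ, r sin θ) = (59.261300, -9.386068)
h = r sin θ − e = -9.386068 − 18 = -27.386068
x = r cos θ + √(L² − h²) = 59.261300 + √(33856.0 − 749.9967) = 59.261300 + 181.950552 = 241.211852

241.2119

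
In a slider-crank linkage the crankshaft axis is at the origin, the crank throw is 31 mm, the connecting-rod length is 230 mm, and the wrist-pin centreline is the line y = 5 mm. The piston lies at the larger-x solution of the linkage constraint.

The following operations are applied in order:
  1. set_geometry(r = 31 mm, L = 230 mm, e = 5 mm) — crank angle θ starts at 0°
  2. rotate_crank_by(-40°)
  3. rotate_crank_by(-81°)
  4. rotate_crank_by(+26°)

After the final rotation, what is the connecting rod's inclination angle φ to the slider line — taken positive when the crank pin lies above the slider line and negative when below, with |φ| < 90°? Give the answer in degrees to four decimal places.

-8.9753

set_geometry: r = 31 mm, L = 230 mm, e = 5 mm; θ ← 0°
rotate_crank_by(-40°): θ ← 0° -40° = -40°
rotate_crank_by(-81°): θ ← -40° -81° = -121°
rotate_crank_by(+26°): θ ← -121° +26° = -95°
crank pin P = (r cos θ, r sin θ) = (-2.701828, -30.882036)
h = r sin θ − e = -30.882036 − 5 = -35.882036
sin φ = h / L = -35.882036 / 230 = -0.15600885
φ = arcsin(-0.15600885) = -8.975311°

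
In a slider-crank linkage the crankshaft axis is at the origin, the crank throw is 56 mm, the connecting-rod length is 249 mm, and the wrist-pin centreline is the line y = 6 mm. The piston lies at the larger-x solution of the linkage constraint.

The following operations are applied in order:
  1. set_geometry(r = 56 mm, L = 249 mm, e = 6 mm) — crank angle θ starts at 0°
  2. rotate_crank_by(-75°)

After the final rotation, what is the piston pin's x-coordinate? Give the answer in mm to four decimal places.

256.1340

set_geometry: r = 56 mm, L = 249 mm, e = 6 mm; θ ← 0°
rotate_crank_by(-75°): θ ← 0° -75° = -75°
crank pin P = (r cos θ, r sin θ) = (14.493867, -54.091846)
h = r sin θ − e = -54.091846 − 6 = -60.091846
x = r cos θ + √(L² − h²) = 14.493867 + √(62001.0 − 3611.0300) = 14.493867 + 241.640166 = 256.134033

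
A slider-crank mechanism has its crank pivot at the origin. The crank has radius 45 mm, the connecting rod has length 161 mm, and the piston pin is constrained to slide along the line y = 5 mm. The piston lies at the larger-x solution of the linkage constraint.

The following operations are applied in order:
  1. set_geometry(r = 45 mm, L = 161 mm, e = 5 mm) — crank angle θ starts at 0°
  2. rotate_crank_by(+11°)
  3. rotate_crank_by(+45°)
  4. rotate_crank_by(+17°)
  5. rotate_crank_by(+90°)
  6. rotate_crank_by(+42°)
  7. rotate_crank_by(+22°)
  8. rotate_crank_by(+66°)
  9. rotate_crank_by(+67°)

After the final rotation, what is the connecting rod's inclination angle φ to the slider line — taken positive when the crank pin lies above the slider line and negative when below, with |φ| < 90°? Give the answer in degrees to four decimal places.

set_geometry: r = 45 mm, L = 161 mm, e = 5 mm; θ ← 0°
rotate_crank_by(+11°): θ ← 0° +11° = 11°
rotate_crank_by(+45°): θ ← 11° +45° = 56°
rotate_crank_by(+17°): θ ← 56° +17° = 73°
rotate_crank_by(+90°): θ ← 73° +90° = 163°
rotate_crank_by(+42°): θ ← 163° +42° = 205°
rotate_crank_by(+22°): θ ← 205° +22° = 227°
rotate_crank_by(+66°): θ ← 227° +66° = 293°
rotate_crank_by(+67°): θ ← 293° +67° = 360°
crank pin P = (r cos θ, r sin θ) = (45.000000, -0.000000)
h = r sin θ − e = -0.000000 − 5 = -5.000000
sin φ = h / L = -5.000000 / 161 = -0.03105590
φ = arcsin(-0.03105590) = -1.779658°

-1.7797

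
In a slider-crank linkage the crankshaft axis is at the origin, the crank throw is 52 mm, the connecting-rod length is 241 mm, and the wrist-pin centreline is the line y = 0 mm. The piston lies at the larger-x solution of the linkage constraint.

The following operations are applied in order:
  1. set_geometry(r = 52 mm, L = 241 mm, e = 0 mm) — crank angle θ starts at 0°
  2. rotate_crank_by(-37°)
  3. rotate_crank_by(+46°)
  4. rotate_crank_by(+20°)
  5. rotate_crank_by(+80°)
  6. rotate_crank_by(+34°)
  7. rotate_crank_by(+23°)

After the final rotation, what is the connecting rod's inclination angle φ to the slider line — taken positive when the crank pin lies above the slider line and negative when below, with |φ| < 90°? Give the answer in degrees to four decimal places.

2.9921

set_geometry: r = 52 mm, L = 241 mm, e = 0 mm; θ ← 0°
rotate_crank_by(-37°): θ ← 0° -37° = -37°
rotate_crank_by(+46°): θ ← -37° +46° = 9°
rotate_crank_by(+20°): θ ← 9° +20° = 29°
rotate_crank_by(+80°): θ ← 29° +80° = 109°
rotate_crank_by(+34°): θ ← 109° +34° = 143°
rotate_crank_by(+23°): θ ← 143° +23° = 166°
crank pin P = (r cos θ, r sin θ) = (-50.455378, 12.579939)
h = r sin θ − e = 12.579939 − 0 = 12.579939
sin φ = h / L = 12.579939 / 241 = 0.05219892
φ = arcsin(0.05219892) = 2.992137°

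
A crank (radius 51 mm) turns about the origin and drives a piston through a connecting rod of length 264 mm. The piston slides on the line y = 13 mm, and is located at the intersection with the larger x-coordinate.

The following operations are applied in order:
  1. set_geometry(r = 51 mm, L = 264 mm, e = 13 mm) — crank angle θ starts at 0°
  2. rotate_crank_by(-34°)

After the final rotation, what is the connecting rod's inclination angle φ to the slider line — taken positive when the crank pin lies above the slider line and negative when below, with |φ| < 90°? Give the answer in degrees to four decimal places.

-9.0484

set_geometry: r = 51 mm, L = 264 mm, e = 13 mm; θ ← 0°
rotate_crank_by(-34°): θ ← 0° -34° = -34°
crank pin P = (r cos θ, r sin θ) = (42.280916, -28.518838)
h = r sin θ − e = -28.518838 − 13 = -41.518838
sin φ = h / L = -41.518838 / 264 = -0.15726833
φ = arcsin(-0.15726833) = -9.048375°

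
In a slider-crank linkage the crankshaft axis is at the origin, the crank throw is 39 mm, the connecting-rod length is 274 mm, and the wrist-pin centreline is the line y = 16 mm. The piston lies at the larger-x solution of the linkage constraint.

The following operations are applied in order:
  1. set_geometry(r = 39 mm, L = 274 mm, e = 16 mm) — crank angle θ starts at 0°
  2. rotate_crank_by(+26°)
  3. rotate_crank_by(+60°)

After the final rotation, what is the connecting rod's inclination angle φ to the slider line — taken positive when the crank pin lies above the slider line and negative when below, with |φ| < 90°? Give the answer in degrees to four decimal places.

set_geometry: r = 39 mm, L = 274 mm, e = 16 mm; θ ← 0°
rotate_crank_by(+26°): θ ← 0° +26° = 26°
rotate_crank_by(+60°): θ ← 26° +60° = 86°
crank pin P = (r cos θ, r sin θ) = (2.720502, 38.904998)
h = r sin θ − e = 38.904998 − 16 = 22.904998
sin φ = h / L = 22.904998 / 274 = 0.08359488
φ = arcsin(0.08359488) = 4.795230°

4.7952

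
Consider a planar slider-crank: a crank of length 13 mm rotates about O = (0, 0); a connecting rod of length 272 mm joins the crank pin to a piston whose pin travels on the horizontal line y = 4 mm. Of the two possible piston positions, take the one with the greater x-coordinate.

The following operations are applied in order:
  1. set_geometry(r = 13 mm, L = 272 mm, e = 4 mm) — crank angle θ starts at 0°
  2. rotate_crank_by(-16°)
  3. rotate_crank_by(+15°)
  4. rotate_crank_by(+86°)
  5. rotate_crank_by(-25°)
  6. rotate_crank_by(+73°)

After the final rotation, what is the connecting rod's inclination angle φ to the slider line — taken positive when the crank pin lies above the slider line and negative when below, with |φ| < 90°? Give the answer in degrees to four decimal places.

set_geometry: r = 13 mm, L = 272 mm, e = 4 mm; θ ← 0°
rotate_crank_by(-16°): θ ← 0° -16° = -16°
rotate_crank_by(+15°): θ ← -16° +15° = -1°
rotate_crank_by(+86°): θ ← -1° +86° = 85°
rotate_crank_by(-25°): θ ← 85° -25° = 60°
rotate_crank_by(+73°): θ ← 60° +73° = 133°
crank pin P = (r cos θ, r sin θ) = (-8.865979, 9.507598)
h = r sin θ − e = 9.507598 − 4 = 5.507598
sin φ = h / L = 5.507598 / 272 = 0.02024852
φ = arcsin(0.02024852) = 1.160234°

1.1602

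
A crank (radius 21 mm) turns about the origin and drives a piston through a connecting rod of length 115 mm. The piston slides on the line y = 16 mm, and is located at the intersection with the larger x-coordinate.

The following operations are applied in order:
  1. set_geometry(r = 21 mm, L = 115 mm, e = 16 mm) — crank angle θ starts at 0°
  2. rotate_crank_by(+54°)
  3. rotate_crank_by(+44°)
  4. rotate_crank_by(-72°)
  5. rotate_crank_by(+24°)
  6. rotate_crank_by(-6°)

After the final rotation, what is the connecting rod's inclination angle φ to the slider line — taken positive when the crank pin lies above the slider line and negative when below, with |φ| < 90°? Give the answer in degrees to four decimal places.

-0.7036

set_geometry: r = 21 mm, L = 115 mm, e = 16 mm; θ ← 0°
rotate_crank_by(+54°): θ ← 0° +54° = 54°
rotate_crank_by(+44°): θ ← 54° +44° = 98°
rotate_crank_by(-72°): θ ← 98° -72° = 26°
rotate_crank_by(+24°): θ ← 26° +24° = 50°
rotate_crank_by(-6°): θ ← 50° -6° = 44°
crank pin P = (r cos θ, r sin θ) = (15.106136, 14.587826)
h = r sin θ − e = 14.587826 − 16 = -1.412174
sin φ = h / L = -1.412174 / 115 = -0.01227978
φ = arcsin(-0.01227978) = -0.703597°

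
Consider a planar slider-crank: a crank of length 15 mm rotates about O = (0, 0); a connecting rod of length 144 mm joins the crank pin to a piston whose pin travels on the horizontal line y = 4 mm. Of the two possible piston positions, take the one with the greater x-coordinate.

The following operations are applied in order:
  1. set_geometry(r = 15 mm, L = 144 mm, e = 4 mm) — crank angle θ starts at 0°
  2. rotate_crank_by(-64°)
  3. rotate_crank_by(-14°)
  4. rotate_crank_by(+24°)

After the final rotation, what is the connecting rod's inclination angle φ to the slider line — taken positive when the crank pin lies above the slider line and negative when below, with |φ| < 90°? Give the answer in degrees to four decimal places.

set_geometry: r = 15 mm, L = 144 mm, e = 4 mm; θ ← 0°
rotate_crank_by(-64°): θ ← 0° -64° = -64°
rotate_crank_by(-14°): θ ← -64° -14° = -78°
rotate_crank_by(+24°): θ ← -78° +24° = -54°
crank pin P = (r cos θ, r sin θ) = (8.816779, -12.135255)
h = r sin θ − e = -12.135255 − 4 = -16.135255
sin φ = h / L = -16.135255 / 144 = -0.11205038
φ = arcsin(-0.11205038) = -6.433525°

-6.4335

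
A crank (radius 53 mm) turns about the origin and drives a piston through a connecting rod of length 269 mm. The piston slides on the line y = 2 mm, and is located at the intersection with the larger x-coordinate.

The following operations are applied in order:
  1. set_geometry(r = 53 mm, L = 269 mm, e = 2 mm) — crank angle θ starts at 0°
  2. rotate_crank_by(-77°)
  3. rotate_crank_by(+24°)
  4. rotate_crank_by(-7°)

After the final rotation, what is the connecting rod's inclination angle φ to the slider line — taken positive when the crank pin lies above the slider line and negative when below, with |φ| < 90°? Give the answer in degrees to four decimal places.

-10.2570

set_geometry: r = 53 mm, L = 269 mm, e = 2 mm; θ ← 0°
rotate_crank_by(-77°): θ ← 0° -77° = -77°
rotate_crank_by(+24°): θ ← -77° +24° = -53°
rotate_crank_by(-7°): θ ← -53° -7° = -60°
crank pin P = (r cos θ, r sin θ) = (26.500000, -45.899346)
h = r sin θ − e = -45.899346 − 2 = -47.899346
sin φ = h / L = -47.899346 / 269 = -0.17806448
φ = arcsin(-0.17806448) = -10.257042°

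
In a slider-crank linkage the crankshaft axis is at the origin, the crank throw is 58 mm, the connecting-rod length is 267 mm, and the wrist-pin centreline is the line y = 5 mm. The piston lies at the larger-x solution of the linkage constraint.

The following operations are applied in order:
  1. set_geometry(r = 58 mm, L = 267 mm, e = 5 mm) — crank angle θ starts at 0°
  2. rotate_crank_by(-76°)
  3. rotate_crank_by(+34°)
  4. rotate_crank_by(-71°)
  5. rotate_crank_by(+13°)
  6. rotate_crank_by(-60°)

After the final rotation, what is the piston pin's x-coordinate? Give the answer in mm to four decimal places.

set_geometry: r = 58 mm, L = 267 mm, e = 5 mm; θ ← 0°
rotate_crank_by(-76°): θ ← 0° -76° = -76°
rotate_crank_by(+34°): θ ← -76° +34° = -42°
rotate_crank_by(-71°): θ ← -42° -71° = -113°
rotate_crank_by(+13°): θ ← -113° +13° = -100°
rotate_crank_by(-60°): θ ← -100° -60° = -160°
crank pin P = (r cos θ, r sin θ) = (-54.502172, -19.837168)
h = r sin θ − e = -19.837168 − 5 = -24.837168
x = r cos θ + √(L² − h²) = -54.502172 + √(71289.0 − 616.8849) = -54.502172 + 265.842275 = 211.340103

211.3401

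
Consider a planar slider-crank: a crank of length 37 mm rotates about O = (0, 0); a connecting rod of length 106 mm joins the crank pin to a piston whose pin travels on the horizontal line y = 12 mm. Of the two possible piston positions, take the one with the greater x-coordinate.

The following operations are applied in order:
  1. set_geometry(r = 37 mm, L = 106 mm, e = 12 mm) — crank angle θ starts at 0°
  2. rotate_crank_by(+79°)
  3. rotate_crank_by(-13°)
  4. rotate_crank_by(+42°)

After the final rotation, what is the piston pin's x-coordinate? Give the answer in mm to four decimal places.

set_geometry: r = 37 mm, L = 106 mm, e = 12 mm; θ ← 0°
rotate_crank_by(+79°): θ ← 0° +79° = 79°
rotate_crank_by(-13°): θ ← 79° -13° = 66°
rotate_crank_by(+42°): θ ← 66° +42° = 108°
crank pin P = (r cos θ, r sin θ) = (-11.433629, 35.189091)
h = r sin θ − e = 35.189091 − 12 = 23.189091
x = r cos θ + √(L² − h²) = -11.433629 + √(11236.0 − 537.7339) = -11.433629 + 103.432423 = 91.998794

91.9988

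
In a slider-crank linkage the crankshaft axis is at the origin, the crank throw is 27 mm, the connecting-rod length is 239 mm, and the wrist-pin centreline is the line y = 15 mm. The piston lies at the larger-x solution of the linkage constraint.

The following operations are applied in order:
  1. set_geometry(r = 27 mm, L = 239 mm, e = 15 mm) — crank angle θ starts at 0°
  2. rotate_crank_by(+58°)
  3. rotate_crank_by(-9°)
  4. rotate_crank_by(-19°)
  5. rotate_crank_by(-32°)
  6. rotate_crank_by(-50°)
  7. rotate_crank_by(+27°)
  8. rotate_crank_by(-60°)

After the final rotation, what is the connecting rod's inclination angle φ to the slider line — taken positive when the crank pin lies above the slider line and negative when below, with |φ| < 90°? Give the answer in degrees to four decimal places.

-10.0963

set_geometry: r = 27 mm, L = 239 mm, e = 15 mm; θ ← 0°
rotate_crank_by(+58°): θ ← 0° +58° = 58°
rotate_crank_by(-9°): θ ← 58° -9° = 49°
rotate_crank_by(-19°): θ ← 49° -19° = 30°
rotate_crank_by(-32°): θ ← 30° -32° = -2°
rotate_crank_by(-50°): θ ← -2° -50° = -52°
rotate_crank_by(+27°): θ ← -52° +27° = -25°
rotate_crank_by(-60°): θ ← -25° -60° = -85°
crank pin P = (r cos θ, r sin θ) = (2.353205, -26.897257)
h = r sin θ − e = -26.897257 − 15 = -41.897257
sin φ = h / L = -41.897257 / 239 = -0.17530233
φ = arcsin(-0.17530233) = -10.096252°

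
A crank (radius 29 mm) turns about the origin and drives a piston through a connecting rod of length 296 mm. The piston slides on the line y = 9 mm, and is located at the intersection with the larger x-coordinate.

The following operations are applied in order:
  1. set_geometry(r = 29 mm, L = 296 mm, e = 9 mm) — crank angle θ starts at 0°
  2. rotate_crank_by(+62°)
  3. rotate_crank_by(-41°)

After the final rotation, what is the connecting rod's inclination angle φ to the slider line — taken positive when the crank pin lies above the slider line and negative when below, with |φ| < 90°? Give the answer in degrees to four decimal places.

set_geometry: r = 29 mm, L = 296 mm, e = 9 mm; θ ← 0°
rotate_crank_by(+62°): θ ← 0° +62° = 62°
rotate_crank_by(-41°): θ ← 62° -41° = 21°
crank pin P = (r cos θ, r sin θ) = (27.073832, 10.392671)
h = r sin θ − e = 10.392671 − 9 = 1.392671
sin φ = h / L = 1.392671 / 296 = 0.00470497
φ = arcsin(0.00470497) = 0.269576°

0.2696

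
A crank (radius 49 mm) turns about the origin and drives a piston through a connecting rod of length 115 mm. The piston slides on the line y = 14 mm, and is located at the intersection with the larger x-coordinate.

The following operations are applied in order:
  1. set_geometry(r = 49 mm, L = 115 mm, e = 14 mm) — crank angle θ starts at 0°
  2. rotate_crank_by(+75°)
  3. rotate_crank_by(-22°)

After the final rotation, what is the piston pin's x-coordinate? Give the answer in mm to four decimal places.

set_geometry: r = 49 mm, L = 115 mm, e = 14 mm; θ ← 0°
rotate_crank_by(+75°): θ ← 0° +75° = 75°
rotate_crank_by(-22°): θ ← 75° -22° = 53°
crank pin P = (r cos θ, r sin θ) = (29.488936, 39.133140)
h = r sin θ − e = 39.133140 − 14 = 25.133140
x = r cos θ + √(L² − h²) = 29.488936 + √(13225.0 − 631.6747) = 29.488936 + 112.219986 = 141.708922

141.7089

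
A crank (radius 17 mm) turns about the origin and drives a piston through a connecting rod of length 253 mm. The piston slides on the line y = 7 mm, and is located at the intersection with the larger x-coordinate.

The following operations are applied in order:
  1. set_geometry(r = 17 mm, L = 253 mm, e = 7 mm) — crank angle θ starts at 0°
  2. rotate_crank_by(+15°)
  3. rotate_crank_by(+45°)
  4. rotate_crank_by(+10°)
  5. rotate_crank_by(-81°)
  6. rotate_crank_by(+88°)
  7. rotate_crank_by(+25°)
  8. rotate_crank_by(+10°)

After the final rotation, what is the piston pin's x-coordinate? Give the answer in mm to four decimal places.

set_geometry: r = 17 mm, L = 253 mm, e = 7 mm; θ ← 0°
rotate_crank_by(+15°): θ ← 0° +15° = 15°
rotate_crank_by(+45°): θ ← 15° +45° = 60°
rotate_crank_by(+10°): θ ← 60° +10° = 70°
rotate_crank_by(-81°): θ ← 70° -81° = -11°
rotate_crank_by(+88°): θ ← -11° +88° = 77°
rotate_crank_by(+25°): θ ← 77° +25° = 102°
rotate_crank_by(+10°): θ ← 102° +10° = 112°
crank pin P = (r cos θ, r sin θ) = (-6.368312, 15.762126)
h = r sin θ − e = 15.762126 − 7 = 8.762126
x = r cos θ + √(L² − h²) = -6.368312 + √(64009.0 − 76.7748) = -6.368312 + 252.848226 = 246.479913

246.4799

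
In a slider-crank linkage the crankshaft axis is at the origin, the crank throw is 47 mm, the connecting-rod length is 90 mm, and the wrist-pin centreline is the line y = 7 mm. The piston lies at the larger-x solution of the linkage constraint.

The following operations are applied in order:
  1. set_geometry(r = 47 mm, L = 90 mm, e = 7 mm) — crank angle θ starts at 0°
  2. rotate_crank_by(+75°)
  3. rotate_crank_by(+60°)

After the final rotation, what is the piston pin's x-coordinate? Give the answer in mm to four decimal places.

52.8577

set_geometry: r = 47 mm, L = 90 mm, e = 7 mm; θ ← 0°
rotate_crank_by(+75°): θ ← 0° +75° = 75°
rotate_crank_by(+60°): θ ← 75° +60° = 135°
crank pin P = (r cos θ, r sin θ) = (-33.234019, 33.234019)
h = r sin θ − e = 33.234019 − 7 = 26.234019
x = r cos θ + √(L² − h²) = -33.234019 + √(8100.0 − 688.2237) = -33.234019 + 86.091674 = 52.857655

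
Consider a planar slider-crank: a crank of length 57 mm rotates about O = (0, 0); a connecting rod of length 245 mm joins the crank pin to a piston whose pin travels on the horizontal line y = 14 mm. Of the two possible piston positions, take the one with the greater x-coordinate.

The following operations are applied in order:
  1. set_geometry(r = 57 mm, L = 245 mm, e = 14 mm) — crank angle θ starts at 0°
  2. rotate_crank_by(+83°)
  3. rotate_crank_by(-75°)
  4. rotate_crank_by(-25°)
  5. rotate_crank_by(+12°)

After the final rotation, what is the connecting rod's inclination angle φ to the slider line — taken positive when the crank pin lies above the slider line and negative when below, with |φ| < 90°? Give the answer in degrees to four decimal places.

set_geometry: r = 57 mm, L = 245 mm, e = 14 mm; θ ← 0°
rotate_crank_by(+83°): θ ← 0° +83° = 83°
rotate_crank_by(-75°): θ ← 83° -75° = 8°
rotate_crank_by(-25°): θ ← 8° -25° = -17°
rotate_crank_by(+12°): θ ← -17° +12° = -5°
crank pin P = (r cos θ, r sin θ) = (56.783098, -4.967877)
h = r sin θ − e = -4.967877 − 14 = -18.967877
sin φ = h / L = -18.967877 / 245 = -0.07741991
φ = arcsin(-0.07741991) = -4.440277°

-4.4403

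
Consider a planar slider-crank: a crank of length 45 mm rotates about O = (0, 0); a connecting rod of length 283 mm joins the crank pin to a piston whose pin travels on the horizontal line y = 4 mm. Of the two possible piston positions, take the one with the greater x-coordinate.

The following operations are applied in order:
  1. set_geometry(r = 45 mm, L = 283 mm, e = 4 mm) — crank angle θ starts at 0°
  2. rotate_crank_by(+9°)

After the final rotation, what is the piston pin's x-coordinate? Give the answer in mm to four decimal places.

set_geometry: r = 45 mm, L = 283 mm, e = 4 mm; θ ← 0°
rotate_crank_by(+9°): θ ← 0° +9° = 9°
crank pin P = (r cos θ, r sin θ) = (44.445975, 7.039551)
h = r sin θ − e = 7.039551 − 4 = 3.039551
x = r cos θ + √(L² − h²) = 44.445975 + √(80089.0 − 9.2389) = 44.445975 + 282.983676 = 327.429652

327.4297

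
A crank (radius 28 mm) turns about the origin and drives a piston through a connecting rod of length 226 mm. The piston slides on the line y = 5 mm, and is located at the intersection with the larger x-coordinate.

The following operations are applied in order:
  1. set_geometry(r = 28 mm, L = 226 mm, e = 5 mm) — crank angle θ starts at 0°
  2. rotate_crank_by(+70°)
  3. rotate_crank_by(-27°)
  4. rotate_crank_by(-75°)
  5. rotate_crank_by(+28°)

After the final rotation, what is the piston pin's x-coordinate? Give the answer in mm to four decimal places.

253.8248

set_geometry: r = 28 mm, L = 226 mm, e = 5 mm; θ ← 0°
rotate_crank_by(+70°): θ ← 0° +70° = 70°
rotate_crank_by(-27°): θ ← 70° -27° = 43°
rotate_crank_by(-75°): θ ← 43° -75° = -32°
rotate_crank_by(+28°): θ ← -32° +28° = -4°
crank pin P = (r cos θ, r sin θ) = (27.931793, -1.953181)
h = r sin θ − e = -1.953181 − 5 = -6.953181
x = r cos θ + √(L² − h²) = 27.931793 + √(51076.0 − 48.3467) = 27.931793 + 225.893013 = 253.824806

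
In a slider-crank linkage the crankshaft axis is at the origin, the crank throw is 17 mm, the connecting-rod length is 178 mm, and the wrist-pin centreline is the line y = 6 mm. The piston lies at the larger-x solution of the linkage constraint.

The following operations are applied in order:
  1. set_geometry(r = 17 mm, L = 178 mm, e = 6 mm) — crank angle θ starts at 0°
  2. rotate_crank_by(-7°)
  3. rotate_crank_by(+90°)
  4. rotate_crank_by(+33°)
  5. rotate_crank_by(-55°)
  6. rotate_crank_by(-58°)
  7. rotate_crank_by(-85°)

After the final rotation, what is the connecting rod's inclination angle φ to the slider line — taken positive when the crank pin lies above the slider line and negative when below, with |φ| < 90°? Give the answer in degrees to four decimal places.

-7.3704

set_geometry: r = 17 mm, L = 178 mm, e = 6 mm; θ ← 0°
rotate_crank_by(-7°): θ ← 0° -7° = -7°
rotate_crank_by(+90°): θ ← -7° +90° = 83°
rotate_crank_by(+33°): θ ← 83° +33° = 116°
rotate_crank_by(-55°): θ ← 116° -55° = 61°
rotate_crank_by(-58°): θ ← 61° -58° = 3°
rotate_crank_by(-85°): θ ← 3° -85° = -82°
crank pin P = (r cos θ, r sin θ) = (2.365943, -16.834557)
h = r sin θ − e = -16.834557 − 6 = -22.834557
sin φ = h / L = -22.834557 / 178 = -0.12828403
φ = arcsin(-0.12828403) = -7.370444°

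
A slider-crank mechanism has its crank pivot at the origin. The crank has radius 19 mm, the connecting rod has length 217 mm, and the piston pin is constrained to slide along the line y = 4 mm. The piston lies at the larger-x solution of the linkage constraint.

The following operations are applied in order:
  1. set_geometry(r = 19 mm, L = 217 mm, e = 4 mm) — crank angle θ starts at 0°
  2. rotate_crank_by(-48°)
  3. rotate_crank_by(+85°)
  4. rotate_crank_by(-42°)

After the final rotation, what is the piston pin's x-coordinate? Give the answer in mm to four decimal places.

235.8540

set_geometry: r = 19 mm, L = 217 mm, e = 4 mm; θ ← 0°
rotate_crank_by(-48°): θ ← 0° -48° = -48°
rotate_crank_by(+85°): θ ← -48° +85° = 37°
rotate_crank_by(-42°): θ ← 37° -42° = -5°
crank pin P = (r cos θ, r sin θ) = (18.927699, -1.655959)
h = r sin θ − e = -1.655959 − 4 = -5.655959
x = r cos θ + √(L² − h²) = 18.927699 + √(47089.0 − 31.9899) = 18.927699 + 216.926278 = 235.853977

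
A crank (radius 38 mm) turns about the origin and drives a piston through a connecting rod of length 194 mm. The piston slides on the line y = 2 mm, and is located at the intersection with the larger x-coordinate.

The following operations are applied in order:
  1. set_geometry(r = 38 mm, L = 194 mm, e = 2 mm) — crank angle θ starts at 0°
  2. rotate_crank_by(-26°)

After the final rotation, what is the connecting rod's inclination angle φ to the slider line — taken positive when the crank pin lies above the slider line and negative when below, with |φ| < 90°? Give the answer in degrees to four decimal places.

set_geometry: r = 38 mm, L = 194 mm, e = 2 mm; θ ← 0°
rotate_crank_by(-26°): θ ← 0° -26° = -26°
crank pin P = (r cos θ, r sin θ) = (34.154174, -16.658104)
h = r sin θ − e = -16.658104 − 2 = -18.658104
sin φ = h / L = -18.658104 / 194 = -0.09617579
φ = arcsin(-0.09617579) = -5.518998°

-5.5190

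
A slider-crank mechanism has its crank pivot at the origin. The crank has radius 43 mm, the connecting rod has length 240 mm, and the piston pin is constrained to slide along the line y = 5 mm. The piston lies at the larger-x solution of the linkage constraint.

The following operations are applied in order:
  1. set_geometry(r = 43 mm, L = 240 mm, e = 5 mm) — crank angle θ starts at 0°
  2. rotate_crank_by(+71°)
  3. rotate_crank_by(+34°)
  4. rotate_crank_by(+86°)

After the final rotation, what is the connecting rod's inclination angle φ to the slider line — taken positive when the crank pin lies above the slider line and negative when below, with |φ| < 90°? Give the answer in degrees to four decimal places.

set_geometry: r = 43 mm, L = 240 mm, e = 5 mm; θ ← 0°
rotate_crank_by(+71°): θ ← 0° +71° = 71°
rotate_crank_by(+34°): θ ← 71° +34° = 105°
rotate_crank_by(+86°): θ ← 105° +86° = 191°
crank pin P = (r cos θ, r sin θ) = (-42.209969, -8.204787)
h = r sin θ − e = -8.204787 − 5 = -13.204787
sin φ = h / L = -13.204787 / 240 = -0.05501995
φ = arcsin(-0.05501995) = -3.154003°

-3.1540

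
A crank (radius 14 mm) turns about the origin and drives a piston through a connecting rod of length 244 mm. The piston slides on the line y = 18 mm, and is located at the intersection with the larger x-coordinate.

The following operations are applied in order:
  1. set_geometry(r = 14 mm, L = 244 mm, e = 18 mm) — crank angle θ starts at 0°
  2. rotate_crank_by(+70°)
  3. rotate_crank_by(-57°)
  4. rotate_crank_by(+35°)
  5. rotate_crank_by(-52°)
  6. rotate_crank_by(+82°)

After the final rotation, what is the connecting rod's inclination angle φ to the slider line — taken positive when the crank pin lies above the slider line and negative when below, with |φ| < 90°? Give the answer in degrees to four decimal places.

-1.0112

set_geometry: r = 14 mm, L = 244 mm, e = 18 mm; θ ← 0°
rotate_crank_by(+70°): θ ← 0° +70° = 70°
rotate_crank_by(-57°): θ ← 70° -57° = 13°
rotate_crank_by(+35°): θ ← 13° +35° = 48°
rotate_crank_by(-52°): θ ← 48° -52° = -4°
rotate_crank_by(+82°): θ ← -4° +82° = 78°
crank pin P = (r cos θ, r sin θ) = (2.910764, 13.694066)
h = r sin θ − e = 13.694066 − 18 = -4.305934
sin φ = h / L = -4.305934 / 244 = -0.01764727
φ = arcsin(-0.01764727) = -1.011167°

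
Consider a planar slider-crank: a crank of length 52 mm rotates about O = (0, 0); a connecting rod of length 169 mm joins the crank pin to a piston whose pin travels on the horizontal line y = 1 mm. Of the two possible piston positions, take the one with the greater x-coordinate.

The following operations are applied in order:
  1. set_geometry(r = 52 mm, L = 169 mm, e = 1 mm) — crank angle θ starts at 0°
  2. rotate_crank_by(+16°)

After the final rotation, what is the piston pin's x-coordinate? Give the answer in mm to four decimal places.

set_geometry: r = 52 mm, L = 169 mm, e = 1 mm; θ ← 0°
rotate_crank_by(+16°): θ ← 0° +16° = 16°
crank pin P = (r cos θ, r sin θ) = (49.985608, 14.333143)
h = r sin θ − e = 14.333143 − 1 = 13.333143
x = r cos θ + √(L² − h²) = 49.985608 + √(28561.0 − 177.7727) = 49.985608 + 168.473224 = 218.458833

218.4588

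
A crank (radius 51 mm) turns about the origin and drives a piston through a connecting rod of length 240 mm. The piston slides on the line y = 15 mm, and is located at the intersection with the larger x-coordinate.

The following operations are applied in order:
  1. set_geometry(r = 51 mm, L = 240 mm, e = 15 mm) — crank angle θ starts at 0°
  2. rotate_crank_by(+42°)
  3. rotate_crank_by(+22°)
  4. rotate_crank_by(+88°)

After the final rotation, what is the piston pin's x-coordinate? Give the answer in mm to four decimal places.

194.8030

set_geometry: r = 51 mm, L = 240 mm, e = 15 mm; θ ← 0°
rotate_crank_by(+42°): θ ← 0° +42° = 42°
rotate_crank_by(+22°): θ ← 42° +22° = 64°
rotate_crank_by(+88°): θ ← 64° +88° = 152°
crank pin P = (r cos θ, r sin θ) = (-45.030327, 23.943050)
h = r sin θ − e = 23.943050 − 15 = 8.943050
x = r cos θ + √(L² − h²) = -45.030327 + √(57600.0 − 79.9781) = -45.030327 + 239.833321 = 194.802994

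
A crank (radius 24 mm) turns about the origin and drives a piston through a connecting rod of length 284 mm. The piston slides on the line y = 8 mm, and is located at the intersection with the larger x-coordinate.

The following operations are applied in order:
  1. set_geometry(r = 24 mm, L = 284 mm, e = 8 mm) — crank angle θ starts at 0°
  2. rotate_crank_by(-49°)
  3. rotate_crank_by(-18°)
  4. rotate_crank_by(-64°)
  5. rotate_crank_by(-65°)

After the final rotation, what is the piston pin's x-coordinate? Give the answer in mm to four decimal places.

260.9263

set_geometry: r = 24 mm, L = 284 mm, e = 8 mm; θ ← 0°
rotate_crank_by(-49°): θ ← 0° -49° = -49°
rotate_crank_by(-18°): θ ← -49° -18° = -67°
rotate_crank_by(-64°): θ ← -67° -64° = -131°
rotate_crank_by(-65°): θ ← -131° -65° = -196°
crank pin P = (r cos θ, r sin θ) = (-23.070281, 6.615297)
h = r sin θ − e = 6.615297 − 8 = -1.384703
x = r cos θ + √(L² − h²) = -23.070281 + √(80656.0 − 1.9174) = -23.070281 + 283.996624 = 260.926344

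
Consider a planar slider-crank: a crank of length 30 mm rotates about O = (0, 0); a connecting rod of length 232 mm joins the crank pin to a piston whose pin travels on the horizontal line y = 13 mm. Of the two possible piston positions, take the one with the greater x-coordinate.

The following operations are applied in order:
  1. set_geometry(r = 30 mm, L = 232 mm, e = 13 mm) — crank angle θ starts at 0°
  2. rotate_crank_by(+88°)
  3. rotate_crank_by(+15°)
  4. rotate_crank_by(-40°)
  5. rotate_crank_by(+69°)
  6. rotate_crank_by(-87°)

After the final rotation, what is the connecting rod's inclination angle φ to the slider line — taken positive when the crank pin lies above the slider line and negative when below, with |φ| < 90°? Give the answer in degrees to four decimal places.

set_geometry: r = 30 mm, L = 232 mm, e = 13 mm; θ ← 0°
rotate_crank_by(+88°): θ ← 0° +88° = 88°
rotate_crank_by(+15°): θ ← 88° +15° = 103°
rotate_crank_by(-40°): θ ← 103° -40° = 63°
rotate_crank_by(+69°): θ ← 63° +69° = 132°
rotate_crank_by(-87°): θ ← 132° -87° = 45°
crank pin P = (r cos θ, r sin θ) = (21.213203, 21.213203)
h = r sin θ − e = 21.213203 − 13 = 8.213203
sin φ = h / L = 8.213203 / 232 = 0.03540174
φ = arcsin(0.03540174) = 2.028794°

2.0288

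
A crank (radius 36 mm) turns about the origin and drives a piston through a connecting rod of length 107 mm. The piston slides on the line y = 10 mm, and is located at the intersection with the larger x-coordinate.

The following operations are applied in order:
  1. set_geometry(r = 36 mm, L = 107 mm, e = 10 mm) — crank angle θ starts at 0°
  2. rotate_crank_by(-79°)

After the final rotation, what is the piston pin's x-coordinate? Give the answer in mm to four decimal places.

set_geometry: r = 36 mm, L = 107 mm, e = 10 mm; θ ← 0°
rotate_crank_by(-79°): θ ← 0° -79° = -79°
crank pin P = (r cos θ, r sin θ) = (6.869124, -35.338579)
h = r sin θ − e = -35.338579 − 10 = -45.338579
x = r cos θ + √(L² − h²) = 6.869124 + √(11449.0 − 2055.5867) = 6.869124 + 96.919623 = 103.788747

103.7887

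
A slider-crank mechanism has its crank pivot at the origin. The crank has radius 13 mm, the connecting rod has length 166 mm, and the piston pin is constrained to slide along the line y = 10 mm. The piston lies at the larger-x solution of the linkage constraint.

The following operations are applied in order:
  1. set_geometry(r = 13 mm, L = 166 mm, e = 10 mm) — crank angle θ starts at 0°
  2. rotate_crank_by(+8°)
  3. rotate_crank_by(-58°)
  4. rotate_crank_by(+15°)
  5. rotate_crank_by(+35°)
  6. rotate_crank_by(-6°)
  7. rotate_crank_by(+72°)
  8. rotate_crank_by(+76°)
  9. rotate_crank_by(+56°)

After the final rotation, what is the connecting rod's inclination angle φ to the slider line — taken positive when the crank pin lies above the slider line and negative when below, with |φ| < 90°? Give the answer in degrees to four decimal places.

set_geometry: r = 13 mm, L = 166 mm, e = 10 mm; θ ← 0°
rotate_crank_by(+8°): θ ← 0° +8° = 8°
rotate_crank_by(-58°): θ ← 8° -58° = -50°
rotate_crank_by(+15°): θ ← -50° +15° = -35°
rotate_crank_by(+35°): θ ← -35° +35° = 0°
rotate_crank_by(-6°): θ ← 0° -6° = -6°
rotate_crank_by(+72°): θ ← -6° +72° = 66°
rotate_crank_by(+76°): θ ← 66° +76° = 142°
rotate_crank_by(+56°): θ ← 142° +56° = 198°
crank pin P = (r cos θ, r sin θ) = (-12.363735, -4.017221)
h = r sin θ − e = -4.017221 − 10 = -14.017221
sin φ = h / L = -14.017221 / 166 = -0.08444109
φ = arcsin(-0.08444109) = -4.843886°

-4.8439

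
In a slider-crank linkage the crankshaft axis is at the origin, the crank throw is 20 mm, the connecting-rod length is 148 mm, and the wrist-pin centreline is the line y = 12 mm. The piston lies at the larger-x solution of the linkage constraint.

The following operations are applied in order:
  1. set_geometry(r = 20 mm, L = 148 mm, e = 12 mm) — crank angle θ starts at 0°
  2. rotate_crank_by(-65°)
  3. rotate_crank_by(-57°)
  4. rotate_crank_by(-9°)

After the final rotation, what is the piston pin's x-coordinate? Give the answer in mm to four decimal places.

132.3776

set_geometry: r = 20 mm, L = 148 mm, e = 12 mm; θ ← 0°
rotate_crank_by(-65°): θ ← 0° -65° = -65°
rotate_crank_by(-57°): θ ← -65° -57° = -122°
rotate_crank_by(-9°): θ ← -122° -9° = -131°
crank pin P = (r cos θ, r sin θ) = (-13.121181, -15.094192)
h = r sin θ − e = -15.094192 − 12 = -27.094192
x = r cos θ + √(L² − h²) = -13.121181 + √(21904.0 − 734.0952) = -13.121181 + 145.498814 = 132.377633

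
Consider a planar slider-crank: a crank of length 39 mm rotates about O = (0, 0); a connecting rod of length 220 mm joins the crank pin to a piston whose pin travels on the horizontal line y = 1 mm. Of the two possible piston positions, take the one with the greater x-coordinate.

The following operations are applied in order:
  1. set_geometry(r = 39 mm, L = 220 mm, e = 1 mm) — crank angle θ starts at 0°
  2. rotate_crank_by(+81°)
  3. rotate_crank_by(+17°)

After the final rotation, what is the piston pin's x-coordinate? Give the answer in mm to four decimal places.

211.3318

set_geometry: r = 39 mm, L = 220 mm, e = 1 mm; θ ← 0°
rotate_crank_by(+81°): θ ← 0° +81° = 81°
rotate_crank_by(+17°): θ ← 81° +17° = 98°
crank pin P = (r cos θ, r sin θ) = (-5.427751, 38.620455)
h = r sin θ − e = 38.620455 − 1 = 37.620455
x = r cos θ + √(L² − h²) = -5.427751 + √(48400.0 − 1415.2986) = -5.427751 + 216.759547 = 211.331796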